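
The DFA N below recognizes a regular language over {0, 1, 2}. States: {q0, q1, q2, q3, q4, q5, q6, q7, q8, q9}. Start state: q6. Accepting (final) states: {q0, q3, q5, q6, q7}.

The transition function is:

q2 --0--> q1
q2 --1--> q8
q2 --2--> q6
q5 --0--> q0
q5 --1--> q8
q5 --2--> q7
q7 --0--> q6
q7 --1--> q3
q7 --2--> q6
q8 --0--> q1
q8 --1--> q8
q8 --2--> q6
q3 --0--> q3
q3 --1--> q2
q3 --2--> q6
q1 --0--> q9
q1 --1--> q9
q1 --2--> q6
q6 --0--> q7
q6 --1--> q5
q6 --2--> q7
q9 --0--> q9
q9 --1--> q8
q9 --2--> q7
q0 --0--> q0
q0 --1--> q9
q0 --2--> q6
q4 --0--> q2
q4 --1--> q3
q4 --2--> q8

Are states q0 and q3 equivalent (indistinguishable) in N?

Reachable states from the start: {q0,q1,q2,q3,q5,q6,q7,q8,q9}. Unreachable: {q4} — drop them.
Initial partition by acceptance: {q0,q3,q5,q6,q7} | {q1,q2,q8,q9}.
Split {q0,q3,q5,q6,q7} by δ(·,1) → {q0,q3,q5} and {q6,q7}.
No further refinement is possible. Final partition (3 blocks): {q0,q3,q5} | {q1,q2,q8,q9} | {q6,q7}.
q0 and q3 lie in the same block of the stable partition, so they are equivalent — no string distinguishes them.

Yes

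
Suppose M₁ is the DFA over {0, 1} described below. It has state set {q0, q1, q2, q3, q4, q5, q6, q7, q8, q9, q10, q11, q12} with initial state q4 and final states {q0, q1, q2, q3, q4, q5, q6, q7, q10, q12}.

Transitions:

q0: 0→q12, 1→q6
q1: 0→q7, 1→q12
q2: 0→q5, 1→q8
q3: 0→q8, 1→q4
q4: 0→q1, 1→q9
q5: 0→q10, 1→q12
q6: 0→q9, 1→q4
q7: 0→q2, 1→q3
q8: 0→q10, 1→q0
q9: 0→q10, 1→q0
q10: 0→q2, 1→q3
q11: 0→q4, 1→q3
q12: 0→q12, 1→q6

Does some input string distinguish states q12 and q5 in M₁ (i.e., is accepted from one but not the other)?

Yes

States {q11} cannot be reached from the start state, so discard them.
P0 = {q0,q1,q2,q3,q4,q5,q6,q7,q10,q12} | {q8,q9}.
Refine {q0,q1,q2,q3,q4,q5,q6,q7,q10,q12} on symbol 0: members go to different blocks, giving {q0,q1,q2,q4,q5,q7,q10,q12} and {q3,q6}.
Refine {q0,q1,q2,q4,q5,q7,q10,q12} on symbol 1: members go to different blocks, giving {q0,q7,q10,q12} and {q1,q5} and {q2,q4}.
Refine {q0,q7,q10,q12} on symbol 0: members go to different blocks, giving {q0,q12} and {q7,q10}.
No further refinement is possible. Final partition (6 blocks): {q0,q12} | {q8,q9} | {q3,q6} | {q1,q5} | {q2,q4} | {q7,q10}.
q12 and q5 end up in different blocks, so they are distinguishable. For instance, the string '10' is accepted from only q5.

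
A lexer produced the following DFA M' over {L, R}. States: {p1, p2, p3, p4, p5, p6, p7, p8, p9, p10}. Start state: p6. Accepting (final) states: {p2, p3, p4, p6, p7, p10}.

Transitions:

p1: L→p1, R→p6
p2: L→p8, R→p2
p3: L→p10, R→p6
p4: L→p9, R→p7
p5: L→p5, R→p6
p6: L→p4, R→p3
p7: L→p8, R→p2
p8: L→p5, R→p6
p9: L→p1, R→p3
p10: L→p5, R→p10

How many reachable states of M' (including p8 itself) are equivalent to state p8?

Every state is reachable, so we keep all 10.
P0 = {p2,p3,p4,p6,p7,p10} | {p1,p5,p8,p9}.
Refine {p2,p3,p4,p6,p7,p10} on symbol L: members go to different blocks, giving {p2,p4,p7,p10} and {p3,p6}.
No further refinement is possible. Final partition (3 blocks): {p2,p4,p7,p10} | {p1,p5,p8,p9} | {p3,p6}.
The equivalence class containing p8 is {p1,p5,p8,p9}, of size 4.

4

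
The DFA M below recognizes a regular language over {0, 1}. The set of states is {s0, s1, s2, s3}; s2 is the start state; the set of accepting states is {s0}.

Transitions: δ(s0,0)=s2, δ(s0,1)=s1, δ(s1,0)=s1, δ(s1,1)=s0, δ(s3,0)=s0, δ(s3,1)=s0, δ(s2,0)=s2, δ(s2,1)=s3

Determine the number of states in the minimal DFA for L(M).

4

Every state is reachable, so we keep all 4.
Initial partition by acceptance: {s0} | {s1,s2,s3}.
On input 0, block {s1,s2,s3} splits into {s1,s2} and {s3}.
On input 1, block {s1,s2} splits into {s1} and {s2}.
The partition is now stable with 4 blocks: {s0} | {s1} | {s3} | {s2}.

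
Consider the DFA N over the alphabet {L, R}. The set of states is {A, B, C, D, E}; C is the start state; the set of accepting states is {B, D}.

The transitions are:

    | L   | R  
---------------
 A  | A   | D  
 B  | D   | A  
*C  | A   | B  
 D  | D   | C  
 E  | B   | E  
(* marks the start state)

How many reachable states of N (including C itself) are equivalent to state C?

First remove the unreachable states {E}; 4 states remain.
Initial partition by acceptance: {B,D} | {A,C}.
The partition is now stable with 2 blocks: {B,D} | {A,C}.
The equivalence class containing C is {A,C}, of size 2.

2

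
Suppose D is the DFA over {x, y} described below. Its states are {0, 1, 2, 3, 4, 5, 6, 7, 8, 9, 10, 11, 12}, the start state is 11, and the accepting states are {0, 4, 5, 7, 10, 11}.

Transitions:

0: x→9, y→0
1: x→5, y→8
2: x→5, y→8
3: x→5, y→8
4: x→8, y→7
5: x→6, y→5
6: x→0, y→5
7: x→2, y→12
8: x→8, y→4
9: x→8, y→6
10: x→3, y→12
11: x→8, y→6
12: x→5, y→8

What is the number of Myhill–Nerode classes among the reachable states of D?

9

First remove the unreachable states {1,3,10}; 10 states remain.
Start with accepting vs non-accepting: {0,4,5,7,11} | {2,6,8,9,12}.
On input y, block {0,4,5,7,11} splits into {0,4,5} and {7,11}.
Refine {0,4,5} on symbol y: members go to different blocks, giving {0,5} and {4}.
On input x, block {2,6,8,9,12} splits into {2,6,12} and {8,9}.
Refine {0,5} on symbol x: members go to different blocks, giving {0} and {5}.
Refine {2,6,12} on symbol x: members go to different blocks, giving {2,12} and {6}.
Split {7,11} by δ(·,x) → {7} and {11}.
Refine {8,9} on symbol y: members go to different blocks, giving {8} and {9}.
The partition is now stable with 9 blocks: {0} | {2,12} | {7} | {4} | {8} | {5} | {6} | {11} | {9}.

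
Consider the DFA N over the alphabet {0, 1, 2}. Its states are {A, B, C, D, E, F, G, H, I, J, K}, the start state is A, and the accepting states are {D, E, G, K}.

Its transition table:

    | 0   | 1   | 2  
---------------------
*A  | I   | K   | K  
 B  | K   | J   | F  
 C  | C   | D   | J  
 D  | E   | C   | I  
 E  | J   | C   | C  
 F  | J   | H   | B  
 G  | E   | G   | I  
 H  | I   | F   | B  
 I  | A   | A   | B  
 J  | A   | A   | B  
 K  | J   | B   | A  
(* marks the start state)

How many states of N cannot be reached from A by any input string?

4

Starting at A and following transitions, the reachable set is {A, B, F, H, I, J, K}. That leaves C, D, E, G unreachable — 4 in total.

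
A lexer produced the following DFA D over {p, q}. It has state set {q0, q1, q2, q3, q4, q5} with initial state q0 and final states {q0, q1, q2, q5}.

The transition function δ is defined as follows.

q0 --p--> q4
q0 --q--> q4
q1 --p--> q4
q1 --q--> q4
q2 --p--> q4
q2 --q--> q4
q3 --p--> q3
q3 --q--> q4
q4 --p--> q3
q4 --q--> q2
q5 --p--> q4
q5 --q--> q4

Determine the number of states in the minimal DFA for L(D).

3

First remove the unreachable states {q1,q5}; 4 states remain.
Initial partition by acceptance: {q0,q2} | {q3,q4}.
Split {q3,q4} by δ(·,q) → {q3} and {q4}.
The partition is now stable with 3 blocks: {q0,q2} | {q3} | {q4}.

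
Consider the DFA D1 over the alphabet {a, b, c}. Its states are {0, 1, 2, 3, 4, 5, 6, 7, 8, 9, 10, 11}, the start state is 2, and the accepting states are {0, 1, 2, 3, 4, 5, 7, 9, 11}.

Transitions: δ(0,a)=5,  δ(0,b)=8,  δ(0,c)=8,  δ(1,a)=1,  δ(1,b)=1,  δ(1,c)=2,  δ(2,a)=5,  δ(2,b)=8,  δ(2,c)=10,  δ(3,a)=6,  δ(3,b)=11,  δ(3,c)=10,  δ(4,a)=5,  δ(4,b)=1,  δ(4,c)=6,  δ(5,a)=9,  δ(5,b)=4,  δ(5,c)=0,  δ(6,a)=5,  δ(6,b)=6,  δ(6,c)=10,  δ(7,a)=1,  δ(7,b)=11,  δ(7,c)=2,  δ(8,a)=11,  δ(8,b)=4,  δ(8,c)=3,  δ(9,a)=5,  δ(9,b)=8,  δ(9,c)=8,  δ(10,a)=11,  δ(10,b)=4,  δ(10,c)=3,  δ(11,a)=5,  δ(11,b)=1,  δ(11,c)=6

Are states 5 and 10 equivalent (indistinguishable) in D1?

Reachable states from the start: {0,1,2,3,4,5,6,8,9,10,11}. Unreachable: {7} — drop them.
Start with accepting vs non-accepting: {0,1,2,3,4,5,9,11} | {6,8,10}.
On input a, block {0,1,2,3,4,5,9,11} splits into {0,1,2,4,5,9,11} and {3}.
Refine {0,1,2,4,5,9,11} on symbol b: members go to different blocks, giving {1,4,5,11} and {0,2,9}.
Refine {1,4,5,11} on symbol a: members go to different blocks, giving {1,4,11} and {5}.
On input a, block {1,4,11} splits into {4,11} and {1}.
Split {6,8,10} by δ(·,a) → {8,10} and {6}.
No further refinement is possible. Final partition (7 blocks): {4,11} | {8,10} | {3} | {0,2,9} | {5} | {1} | {6}.
5 and 10 end up in different blocks, so they are distinguishable. For instance, the string 'ε' is accepted from only 5.

No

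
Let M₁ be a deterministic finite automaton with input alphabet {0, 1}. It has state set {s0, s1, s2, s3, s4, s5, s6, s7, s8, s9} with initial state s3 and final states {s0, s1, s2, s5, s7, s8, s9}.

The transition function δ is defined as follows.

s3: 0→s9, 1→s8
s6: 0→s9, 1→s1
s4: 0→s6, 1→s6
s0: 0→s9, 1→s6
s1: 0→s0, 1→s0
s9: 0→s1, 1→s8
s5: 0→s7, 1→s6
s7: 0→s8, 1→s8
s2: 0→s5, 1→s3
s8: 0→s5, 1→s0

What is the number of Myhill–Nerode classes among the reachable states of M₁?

First remove the unreachable states {s2,s4}; 8 states remain.
Start with accepting vs non-accepting: {s0,s1,s5,s7,s8,s9} | {s3,s6}.
Split {s0,s1,s5,s7,s8,s9} by δ(·,1) → {s1,s7,s8,s9} and {s0,s5}.
Refine {s1,s7,s8,s9} on symbol 0: members go to different blocks, giving {s1,s8} and {s7,s9}.
The partition is now stable with 4 blocks: {s1,s8} | {s3,s6} | {s0,s5} | {s7,s9}.

4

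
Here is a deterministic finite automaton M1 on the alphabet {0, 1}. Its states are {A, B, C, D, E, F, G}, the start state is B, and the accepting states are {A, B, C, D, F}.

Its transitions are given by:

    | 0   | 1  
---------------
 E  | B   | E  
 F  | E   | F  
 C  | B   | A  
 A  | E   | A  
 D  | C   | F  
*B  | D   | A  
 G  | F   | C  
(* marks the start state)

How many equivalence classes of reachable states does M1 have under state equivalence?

3

First remove the unreachable states {G}; 6 states remain.
P0 = {A,B,C,D,F} | {E}.
Split {A,B,C,D,F} by δ(·,0) → {B,C,D} and {A,F}.
No further refinement is possible. Final partition (3 blocks): {B,C,D} | {E} | {A,F}.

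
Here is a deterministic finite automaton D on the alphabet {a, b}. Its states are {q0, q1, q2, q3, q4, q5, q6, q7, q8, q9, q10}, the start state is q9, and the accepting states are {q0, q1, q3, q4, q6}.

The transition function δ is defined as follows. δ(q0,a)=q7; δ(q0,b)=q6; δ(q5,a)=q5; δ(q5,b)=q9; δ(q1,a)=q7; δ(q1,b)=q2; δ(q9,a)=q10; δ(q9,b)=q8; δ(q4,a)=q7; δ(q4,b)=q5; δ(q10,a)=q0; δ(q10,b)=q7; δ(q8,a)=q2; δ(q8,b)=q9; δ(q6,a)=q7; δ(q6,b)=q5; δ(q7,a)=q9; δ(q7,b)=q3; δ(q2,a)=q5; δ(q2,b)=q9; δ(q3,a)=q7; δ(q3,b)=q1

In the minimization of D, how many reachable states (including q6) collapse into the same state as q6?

States {q4} cannot be reached from the start state, so discard them.
Start with accepting vs non-accepting: {q0,q1,q3,q6} | {q2,q5,q7,q8,q9,q10}.
Refine {q0,q1,q3,q6} on symbol b: members go to different blocks, giving {q0,q3} and {q1,q6}.
Split {q2,q5,q7,q8,q9,q10} by δ(·,a) → {q2,q5,q7,q8,q9} and {q10}.
Refine {q2,q5,q7,q8,q9} on symbol a: members go to different blocks, giving {q2,q5,q7,q8} and {q9}.
Split {q2,q5,q7,q8} by δ(·,a) → {q2,q5,q8} and {q7}.
Stable partition: {q0,q3} | {q2,q5,q8} | {q1,q6} | {q10} | {q9} | {q7} — 6 equivalence classes.
The equivalence class containing q6 is {q1,q6}, of size 2.

2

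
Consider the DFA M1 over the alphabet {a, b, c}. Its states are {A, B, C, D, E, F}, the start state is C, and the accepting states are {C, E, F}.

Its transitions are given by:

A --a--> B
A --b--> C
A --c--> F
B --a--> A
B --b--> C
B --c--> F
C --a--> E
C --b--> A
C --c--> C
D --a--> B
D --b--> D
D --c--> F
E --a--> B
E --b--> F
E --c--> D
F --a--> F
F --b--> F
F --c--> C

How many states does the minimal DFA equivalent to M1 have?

Start with accepting vs non-accepting: {C,E,F} | {A,B,D}.
Refine {C,E,F} on symbol a: members go to different blocks, giving {C,F} and {E}.
On input a, block {C,F} splits into {C} and {F}.
Refine {A,B,D} on symbol b: members go to different blocks, giving {A,B} and {D}.
The partition is now stable with 5 blocks: {C} | {A,B} | {E} | {F} | {D}.

5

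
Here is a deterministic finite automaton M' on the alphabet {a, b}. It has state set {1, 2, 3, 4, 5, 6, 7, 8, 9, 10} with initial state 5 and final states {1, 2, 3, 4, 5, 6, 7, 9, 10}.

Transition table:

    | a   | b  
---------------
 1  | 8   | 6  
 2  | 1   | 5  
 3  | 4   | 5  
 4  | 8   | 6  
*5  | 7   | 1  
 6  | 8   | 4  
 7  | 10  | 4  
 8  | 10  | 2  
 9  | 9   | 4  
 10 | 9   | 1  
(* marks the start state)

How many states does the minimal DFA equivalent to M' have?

4

Reachable states from the start: {1,2,4,5,6,7,8,9,10}. Unreachable: {3} — drop them.
P0 = {1,2,4,5,6,7,9,10} | {8}.
Split {1,2,4,5,6,7,9,10} by δ(·,a) → {2,5,7,9,10} and {1,4,6}.
On input a, block {2,5,7,9,10} splits into {5,7,9,10} and {2}.
Stable partition: {5,7,9,10} | {8} | {1,4,6} | {2} — 4 equivalence classes.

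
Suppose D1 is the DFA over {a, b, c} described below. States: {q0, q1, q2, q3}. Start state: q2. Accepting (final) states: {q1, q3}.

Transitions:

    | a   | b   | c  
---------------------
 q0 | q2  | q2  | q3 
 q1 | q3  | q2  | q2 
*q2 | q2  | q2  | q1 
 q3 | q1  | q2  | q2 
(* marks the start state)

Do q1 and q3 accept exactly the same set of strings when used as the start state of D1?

States {q0} cannot be reached from the start state, so discard them.
Initial partition by acceptance: {q1,q3} | {q2}.
The partition is now stable with 2 blocks: {q1,q3} | {q2}.
q1 and q3 lie in the same block of the stable partition, so they are equivalent — no string distinguishes them.

Yes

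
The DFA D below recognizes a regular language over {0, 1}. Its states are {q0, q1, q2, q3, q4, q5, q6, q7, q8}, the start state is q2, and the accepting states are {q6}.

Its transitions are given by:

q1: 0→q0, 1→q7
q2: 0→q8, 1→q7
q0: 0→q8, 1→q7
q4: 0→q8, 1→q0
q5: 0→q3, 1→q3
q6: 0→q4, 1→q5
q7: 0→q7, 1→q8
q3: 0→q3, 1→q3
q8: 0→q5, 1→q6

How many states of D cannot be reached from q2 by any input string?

Starting at q2 and following transitions, the reachable set is {q0, q2, q3, q4, q5, q6, q7, q8}. That leaves q1 unreachable — 1 in total.

1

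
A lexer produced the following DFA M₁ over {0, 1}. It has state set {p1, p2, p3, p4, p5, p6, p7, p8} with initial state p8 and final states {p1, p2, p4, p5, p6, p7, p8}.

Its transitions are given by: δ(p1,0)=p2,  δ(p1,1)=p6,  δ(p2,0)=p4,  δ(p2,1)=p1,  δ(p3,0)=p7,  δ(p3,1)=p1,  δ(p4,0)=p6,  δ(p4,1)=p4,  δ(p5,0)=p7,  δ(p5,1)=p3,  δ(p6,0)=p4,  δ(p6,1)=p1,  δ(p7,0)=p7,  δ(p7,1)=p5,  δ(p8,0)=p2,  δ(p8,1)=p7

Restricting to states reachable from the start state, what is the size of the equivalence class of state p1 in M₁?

Every state is reachable, so we keep all 8.
Initial partition by acceptance: {p1,p2,p4,p5,p6,p7,p8} | {p3}.
Refine {p1,p2,p4,p5,p6,p7,p8} on symbol 1: members go to different blocks, giving {p1,p2,p4,p6,p7,p8} and {p5}.
Refine {p1,p2,p4,p6,p7,p8} on symbol 1: members go to different blocks, giving {p1,p2,p4,p6,p8} and {p7}.
Refine {p1,p2,p4,p6,p8} on symbol 1: members go to different blocks, giving {p1,p2,p4,p6} and {p8}.
Stable partition: {p1,p2,p4,p6} | {p3} | {p5} | {p7} | {p8} — 5 equivalence classes.
State p1 belongs to the block {p1,p2,p4,p6}, which has 4 states.

4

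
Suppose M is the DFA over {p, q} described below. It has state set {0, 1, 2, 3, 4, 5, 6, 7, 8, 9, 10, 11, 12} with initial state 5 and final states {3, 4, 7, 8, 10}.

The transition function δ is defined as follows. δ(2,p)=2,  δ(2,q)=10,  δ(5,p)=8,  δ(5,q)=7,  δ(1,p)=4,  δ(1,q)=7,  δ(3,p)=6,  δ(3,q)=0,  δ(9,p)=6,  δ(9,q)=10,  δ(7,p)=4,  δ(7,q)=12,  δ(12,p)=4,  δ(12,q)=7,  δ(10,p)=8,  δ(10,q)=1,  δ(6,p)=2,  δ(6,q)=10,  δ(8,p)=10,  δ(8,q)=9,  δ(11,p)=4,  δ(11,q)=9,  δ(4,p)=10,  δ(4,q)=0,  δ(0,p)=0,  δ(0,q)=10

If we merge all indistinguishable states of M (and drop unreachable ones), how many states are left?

First remove the unreachable states {3,11}; 11 states remain.
P0 = {4,7,8,10} | {0,1,2,5,6,9,12}.
Refine {0,1,2,5,6,9,12} on symbol p: members go to different blocks, giving {0,2,6,9} and {1,5,12}.
On input q, block {4,7,8,10} splits into {4,8} and {7,10}.
Stable partition: {4,8} | {0,2,6,9} | {1,5,12} | {7,10} — 4 equivalence classes.

4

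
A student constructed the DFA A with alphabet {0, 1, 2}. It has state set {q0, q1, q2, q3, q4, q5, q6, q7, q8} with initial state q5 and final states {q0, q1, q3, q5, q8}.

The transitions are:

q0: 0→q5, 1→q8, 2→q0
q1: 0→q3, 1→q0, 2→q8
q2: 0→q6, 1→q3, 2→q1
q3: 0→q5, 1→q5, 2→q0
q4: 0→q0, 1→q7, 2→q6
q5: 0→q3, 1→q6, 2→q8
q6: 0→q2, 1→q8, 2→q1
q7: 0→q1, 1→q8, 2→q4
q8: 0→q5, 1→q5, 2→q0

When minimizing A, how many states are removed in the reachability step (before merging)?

2

BFS from q5 reaches {q0, q1, q2, q3, q5, q6, q8}; the 2 state(s) q4, q7 are never visited.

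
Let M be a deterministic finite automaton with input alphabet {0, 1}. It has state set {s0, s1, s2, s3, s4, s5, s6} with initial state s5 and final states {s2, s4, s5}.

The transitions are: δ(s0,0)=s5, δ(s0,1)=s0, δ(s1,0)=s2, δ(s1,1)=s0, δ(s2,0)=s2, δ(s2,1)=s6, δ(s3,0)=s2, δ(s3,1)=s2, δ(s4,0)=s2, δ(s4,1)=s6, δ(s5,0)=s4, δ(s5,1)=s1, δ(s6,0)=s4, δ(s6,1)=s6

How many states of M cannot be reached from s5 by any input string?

BFS from s5 reaches {s0, s1, s2, s4, s5, s6}; the 1 state(s) s3 are never visited.

1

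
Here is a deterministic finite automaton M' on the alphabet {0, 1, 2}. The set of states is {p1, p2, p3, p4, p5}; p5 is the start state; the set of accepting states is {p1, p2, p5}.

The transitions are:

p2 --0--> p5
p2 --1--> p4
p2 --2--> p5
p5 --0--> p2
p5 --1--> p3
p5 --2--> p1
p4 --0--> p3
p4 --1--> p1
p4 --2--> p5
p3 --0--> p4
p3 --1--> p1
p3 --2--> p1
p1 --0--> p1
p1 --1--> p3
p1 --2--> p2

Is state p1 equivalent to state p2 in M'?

Yes

Start with accepting vs non-accepting: {p1,p2,p5} | {p3,p4}.
Stable partition: {p1,p2,p5} | {p3,p4} — 2 equivalence classes.
p1 and p2 lie in the same block of the stable partition, so they are equivalent — no string distinguishes them.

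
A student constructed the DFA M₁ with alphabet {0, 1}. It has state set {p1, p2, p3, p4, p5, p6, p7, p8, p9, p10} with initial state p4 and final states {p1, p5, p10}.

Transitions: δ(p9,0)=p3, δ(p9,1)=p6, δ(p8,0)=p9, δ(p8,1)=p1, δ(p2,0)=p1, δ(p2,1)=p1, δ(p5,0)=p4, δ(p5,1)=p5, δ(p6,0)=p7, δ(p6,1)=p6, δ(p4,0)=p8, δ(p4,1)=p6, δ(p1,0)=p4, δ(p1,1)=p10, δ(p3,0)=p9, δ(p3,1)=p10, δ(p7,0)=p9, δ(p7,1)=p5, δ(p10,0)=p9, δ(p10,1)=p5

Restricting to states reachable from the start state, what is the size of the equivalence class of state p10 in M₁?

First remove the unreachable states {p2}; 9 states remain.
P0 = {p1,p5,p10} | {p3,p4,p6,p7,p8,p9}.
Split {p3,p4,p6,p7,p8,p9} by δ(·,1) → {p3,p7,p8} and {p4,p6,p9}.
The partition is now stable with 3 blocks: {p1,p5,p10} | {p3,p7,p8} | {p4,p6,p9}.
State p10 belongs to the block {p1,p5,p10}, which has 3 states.

3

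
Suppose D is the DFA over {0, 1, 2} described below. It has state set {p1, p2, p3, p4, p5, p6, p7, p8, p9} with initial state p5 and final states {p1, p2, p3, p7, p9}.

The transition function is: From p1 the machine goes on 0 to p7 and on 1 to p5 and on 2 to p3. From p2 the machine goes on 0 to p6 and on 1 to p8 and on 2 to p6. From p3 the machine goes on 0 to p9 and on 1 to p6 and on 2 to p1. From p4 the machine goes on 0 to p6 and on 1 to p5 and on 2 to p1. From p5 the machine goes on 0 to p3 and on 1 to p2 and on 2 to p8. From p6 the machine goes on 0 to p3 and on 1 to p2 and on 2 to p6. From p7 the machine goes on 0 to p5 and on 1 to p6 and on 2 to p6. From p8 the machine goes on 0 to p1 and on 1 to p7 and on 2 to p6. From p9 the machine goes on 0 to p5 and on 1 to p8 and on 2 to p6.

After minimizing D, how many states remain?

First remove the unreachable states {p4}; 8 states remain.
Initial partition by acceptance: {p1,p2,p3,p7,p9} | {p5,p6,p8}.
On input 0, block {p1,p2,p3,p7,p9} splits into {p2,p7,p9} and {p1,p3}.
Stable partition: {p2,p7,p9} | {p5,p6,p8} | {p1,p3} — 3 equivalence classes.

3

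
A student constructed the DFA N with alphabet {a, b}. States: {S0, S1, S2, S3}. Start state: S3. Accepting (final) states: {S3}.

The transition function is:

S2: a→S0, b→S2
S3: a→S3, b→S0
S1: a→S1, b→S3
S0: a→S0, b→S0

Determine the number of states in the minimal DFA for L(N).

2

First remove the unreachable states {S1,S2}; 2 states remain.
Start with accepting vs non-accepting: {S3} | {S0}.
The partition is now stable with 2 blocks: {S3} | {S0}.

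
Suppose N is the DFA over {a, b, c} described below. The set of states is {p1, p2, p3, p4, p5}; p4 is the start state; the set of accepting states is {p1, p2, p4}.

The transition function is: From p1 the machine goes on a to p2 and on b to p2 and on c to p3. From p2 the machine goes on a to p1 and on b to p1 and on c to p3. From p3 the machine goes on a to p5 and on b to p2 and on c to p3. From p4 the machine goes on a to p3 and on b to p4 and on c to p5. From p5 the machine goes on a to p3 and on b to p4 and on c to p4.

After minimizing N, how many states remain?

All states are reachable from the start state.
Initial partition by acceptance: {p1,p2,p4} | {p3,p5}.
Split {p1,p2,p4} by δ(·,a) → {p1,p2} and {p4}.
Split {p3,p5} by δ(·,b) → {p3} and {p5}.
The partition is now stable with 4 blocks: {p1,p2} | {p3} | {p4} | {p5}.

4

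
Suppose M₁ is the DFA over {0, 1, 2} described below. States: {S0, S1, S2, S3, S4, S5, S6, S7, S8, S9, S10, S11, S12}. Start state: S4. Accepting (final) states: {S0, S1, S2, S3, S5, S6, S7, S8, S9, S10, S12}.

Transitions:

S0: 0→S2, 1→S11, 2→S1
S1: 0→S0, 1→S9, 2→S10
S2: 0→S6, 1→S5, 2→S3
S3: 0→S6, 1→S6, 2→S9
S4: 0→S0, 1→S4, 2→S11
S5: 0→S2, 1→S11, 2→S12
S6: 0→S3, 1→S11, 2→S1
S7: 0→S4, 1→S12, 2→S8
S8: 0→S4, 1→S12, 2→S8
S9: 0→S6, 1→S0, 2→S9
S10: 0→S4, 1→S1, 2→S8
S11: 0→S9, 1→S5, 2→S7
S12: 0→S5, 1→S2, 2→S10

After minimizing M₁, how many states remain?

6

Start with accepting vs non-accepting: {S0,S1,S2,S3,S5,S6,S7,S8,S9,S10,S12} | {S4,S11}.
On input 0, block {S0,S1,S2,S3,S5,S6,S7,S8,S9,S10,S12} splits into {S0,S1,S2,S3,S5,S6,S9,S12} and {S7,S8,S10}.
Refine {S0,S1,S2,S3,S5,S6,S9,S12} on symbol 1: members go to different blocks, giving {S1,S2,S3,S9,S12} and {S0,S5,S6}.
Refine {S1,S2,S3,S9,S12} on symbol 1: members go to different blocks, giving {S2,S3,S9} and {S1,S12}.
Refine {S4,S11} on symbol 0: members go to different blocks, giving {S4} and {S11}.
The partition is now stable with 6 blocks: {S2,S3,S9} | {S4} | {S7,S8,S10} | {S0,S5,S6} | {S1,S12} | {S11}.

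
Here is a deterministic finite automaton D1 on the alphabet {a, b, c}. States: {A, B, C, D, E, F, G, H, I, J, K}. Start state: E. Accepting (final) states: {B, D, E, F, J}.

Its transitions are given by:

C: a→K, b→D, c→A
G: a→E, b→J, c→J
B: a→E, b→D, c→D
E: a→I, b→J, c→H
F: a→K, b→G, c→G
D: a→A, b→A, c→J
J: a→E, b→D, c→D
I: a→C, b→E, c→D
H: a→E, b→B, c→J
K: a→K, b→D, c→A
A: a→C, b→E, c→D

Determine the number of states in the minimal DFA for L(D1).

First remove the unreachable states {F,G}; 9 states remain.
Initial partition by acceptance: {B,D,E,J} | {A,C,H,I,K}.
Split {B,D,E,J} by δ(·,a) → {B,J} and {D,E}.
On input a, block {A,C,H,I,K} splits into {A,C,I,K} and {H}.
On input c, block {A,C,I,K} splits into {A,I} and {C,K}.
On input b, block {D,E} splits into {D} and {E}.
Stable partition: {B,J} | {A,I} | {D} | {H} | {C,K} | {E} — 6 equivalence classes.

6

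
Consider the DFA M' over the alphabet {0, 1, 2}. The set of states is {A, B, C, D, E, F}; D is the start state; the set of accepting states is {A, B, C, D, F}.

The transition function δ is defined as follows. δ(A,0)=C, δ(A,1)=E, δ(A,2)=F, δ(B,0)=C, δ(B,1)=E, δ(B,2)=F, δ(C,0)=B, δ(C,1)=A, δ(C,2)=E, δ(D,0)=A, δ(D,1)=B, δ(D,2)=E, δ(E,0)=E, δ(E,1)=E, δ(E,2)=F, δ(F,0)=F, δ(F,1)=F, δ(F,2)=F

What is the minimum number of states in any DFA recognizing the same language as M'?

4

Every state is reachable, so we keep all 6.
Initial partition by acceptance: {A,B,C,D,F} | {E}.
Refine {A,B,C,D,F} on symbol 1: members go to different blocks, giving {C,D,F} and {A,B}.
On input 0, block {C,D,F} splits into {C,D} and {F}.
No further refinement is possible. Final partition (4 blocks): {C,D} | {E} | {A,B} | {F}.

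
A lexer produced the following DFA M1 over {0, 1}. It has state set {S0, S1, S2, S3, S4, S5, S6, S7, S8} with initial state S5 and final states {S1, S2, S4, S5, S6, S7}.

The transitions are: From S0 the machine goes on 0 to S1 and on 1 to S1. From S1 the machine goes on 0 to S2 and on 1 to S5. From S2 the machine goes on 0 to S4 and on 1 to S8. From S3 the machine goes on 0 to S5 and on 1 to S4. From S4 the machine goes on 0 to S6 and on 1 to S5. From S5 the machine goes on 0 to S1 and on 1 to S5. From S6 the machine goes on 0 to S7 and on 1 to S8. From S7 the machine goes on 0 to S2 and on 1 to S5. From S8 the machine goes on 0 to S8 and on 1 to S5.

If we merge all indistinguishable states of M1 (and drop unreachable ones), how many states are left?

States {S0,S3} cannot be reached from the start state, so discard them.
P0 = {S1,S2,S4,S5,S6,S7} | {S8}.
Refine {S1,S2,S4,S5,S6,S7} on symbol 1: members go to different blocks, giving {S1,S4,S5,S7} and {S2,S6}.
On input 0, block {S1,S4,S5,S7} splits into {S1,S4,S7} and {S5}.
Stable partition: {S1,S4,S7} | {S8} | {S2,S6} | {S5} — 4 equivalence classes.

4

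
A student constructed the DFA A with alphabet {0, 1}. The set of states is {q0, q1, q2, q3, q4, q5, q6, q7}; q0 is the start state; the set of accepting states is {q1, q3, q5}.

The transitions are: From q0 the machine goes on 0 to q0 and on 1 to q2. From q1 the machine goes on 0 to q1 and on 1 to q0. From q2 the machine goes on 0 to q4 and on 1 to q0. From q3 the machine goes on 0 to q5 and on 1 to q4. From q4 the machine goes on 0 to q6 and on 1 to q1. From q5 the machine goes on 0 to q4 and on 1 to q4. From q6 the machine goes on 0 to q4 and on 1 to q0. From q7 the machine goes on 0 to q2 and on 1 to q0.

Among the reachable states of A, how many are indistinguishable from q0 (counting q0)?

Reachable states from the start: {q0,q1,q2,q4,q6}. Unreachable: {q3,q5,q7} — drop them.
Start with accepting vs non-accepting: {q1} | {q0,q2,q4,q6}.
Split {q0,q2,q4,q6} by δ(·,1) → {q0,q2,q6} and {q4}.
On input 0, block {q0,q2,q6} splits into {q2,q6} and {q0}.
The partition is now stable with 4 blocks: {q1} | {q2,q6} | {q4} | {q0}.
The equivalence class containing q0 is {q0}, of size 1.

1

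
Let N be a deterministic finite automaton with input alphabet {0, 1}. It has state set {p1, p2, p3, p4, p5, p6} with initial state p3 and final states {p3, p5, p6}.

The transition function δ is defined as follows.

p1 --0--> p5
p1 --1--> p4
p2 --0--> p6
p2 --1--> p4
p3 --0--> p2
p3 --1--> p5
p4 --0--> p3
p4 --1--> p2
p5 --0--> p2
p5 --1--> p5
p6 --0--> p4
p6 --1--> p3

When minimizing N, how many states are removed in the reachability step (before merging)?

No path from p3 leads to p1; the other 5 states are all reachable.

1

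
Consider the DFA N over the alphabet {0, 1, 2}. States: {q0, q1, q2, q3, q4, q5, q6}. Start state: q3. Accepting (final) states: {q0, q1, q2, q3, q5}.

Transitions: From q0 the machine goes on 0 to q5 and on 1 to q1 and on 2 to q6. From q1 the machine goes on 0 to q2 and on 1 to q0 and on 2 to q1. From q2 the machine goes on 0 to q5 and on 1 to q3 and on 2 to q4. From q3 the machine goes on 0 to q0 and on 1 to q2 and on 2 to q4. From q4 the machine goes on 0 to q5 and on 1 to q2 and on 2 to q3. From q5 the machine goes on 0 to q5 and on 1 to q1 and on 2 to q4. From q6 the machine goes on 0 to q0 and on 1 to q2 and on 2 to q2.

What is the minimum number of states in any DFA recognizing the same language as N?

4

Every state is reachable, so we keep all 7.
Initial partition by acceptance: {q0,q1,q2,q3,q5} | {q4,q6}.
Split {q0,q1,q2,q3,q5} by δ(·,2) → {q0,q2,q3,q5} and {q1}.
On input 1, block {q0,q2,q3,q5} splits into {q0,q5} and {q2,q3}.
No further refinement is possible. Final partition (4 blocks): {q0,q5} | {q4,q6} | {q1} | {q2,q3}.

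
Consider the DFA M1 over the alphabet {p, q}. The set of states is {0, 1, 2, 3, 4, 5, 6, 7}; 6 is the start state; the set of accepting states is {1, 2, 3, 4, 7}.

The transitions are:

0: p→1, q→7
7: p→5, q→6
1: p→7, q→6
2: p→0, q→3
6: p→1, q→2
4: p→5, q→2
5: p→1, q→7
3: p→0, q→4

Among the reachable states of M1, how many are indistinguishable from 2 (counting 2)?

3

Every state is reachable, so we keep all 8.
Start with accepting vs non-accepting: {1,2,3,4,7} | {0,5,6}.
On input p, block {1,2,3,4,7} splits into {2,3,4,7} and {1}.
Refine {2,3,4,7} on symbol q: members go to different blocks, giving {2,3,4} and {7}.
On input q, block {0,5,6} splits into {0,5} and {6}.
No further refinement is possible. Final partition (5 blocks): {2,3,4} | {0,5} | {1} | {7} | {6}.
State 2 belongs to the block {2,3,4}, which has 3 states.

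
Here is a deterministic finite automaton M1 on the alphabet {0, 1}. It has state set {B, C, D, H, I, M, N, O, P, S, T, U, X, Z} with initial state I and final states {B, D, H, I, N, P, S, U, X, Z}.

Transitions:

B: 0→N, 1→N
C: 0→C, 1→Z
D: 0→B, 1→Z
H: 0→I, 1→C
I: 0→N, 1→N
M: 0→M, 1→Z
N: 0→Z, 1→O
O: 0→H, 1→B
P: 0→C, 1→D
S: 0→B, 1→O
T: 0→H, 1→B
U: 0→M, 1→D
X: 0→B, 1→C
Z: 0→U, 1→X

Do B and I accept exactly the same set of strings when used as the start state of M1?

First remove the unreachable states {P,S,T}; 11 states remain.
Start with accepting vs non-accepting: {B,D,H,I,N,U,X,Z} | {C,M,O}.
Split {B,D,H,I,N,U,X,Z} by δ(·,0) → {B,D,H,I,N,X,Z} and {U}.
On input 0, block {B,D,H,I,N,X,Z} splits into {B,D,H,I,N,X} and {Z}.
Refine {B,D,H,I,N,X} on symbol 0: members go to different blocks, giving {B,D,H,I,X} and {N}.
On input 0, block {B,D,H,I,X} splits into {D,H,X} and {B,I}.
Refine {D,H,X} on symbol 1: members go to different blocks, giving {H,X} and {D}.
Refine {C,M,O} on symbol 0: members go to different blocks, giving {C,M} and {O}.
No further refinement is possible. Final partition (8 blocks): {H,X} | {C,M} | {U} | {Z} | {N} | {B,I} | {D} | {O}.
B and I lie in the same block of the stable partition, so they are equivalent — no string distinguishes them.

Yes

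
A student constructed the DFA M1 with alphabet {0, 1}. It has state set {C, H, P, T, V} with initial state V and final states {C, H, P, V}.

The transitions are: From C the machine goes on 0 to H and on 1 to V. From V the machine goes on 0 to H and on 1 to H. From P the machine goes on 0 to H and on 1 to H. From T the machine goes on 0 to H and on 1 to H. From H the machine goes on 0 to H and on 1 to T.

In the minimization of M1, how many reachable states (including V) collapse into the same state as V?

First remove the unreachable states {C,P}; 3 states remain.
Initial partition by acceptance: {H,V} | {T}.
Split {H,V} by δ(·,1) → {V} and {H}.
The partition is now stable with 3 blocks: {V} | {T} | {H}.
State V belongs to the block {V}, which has 1 states.

1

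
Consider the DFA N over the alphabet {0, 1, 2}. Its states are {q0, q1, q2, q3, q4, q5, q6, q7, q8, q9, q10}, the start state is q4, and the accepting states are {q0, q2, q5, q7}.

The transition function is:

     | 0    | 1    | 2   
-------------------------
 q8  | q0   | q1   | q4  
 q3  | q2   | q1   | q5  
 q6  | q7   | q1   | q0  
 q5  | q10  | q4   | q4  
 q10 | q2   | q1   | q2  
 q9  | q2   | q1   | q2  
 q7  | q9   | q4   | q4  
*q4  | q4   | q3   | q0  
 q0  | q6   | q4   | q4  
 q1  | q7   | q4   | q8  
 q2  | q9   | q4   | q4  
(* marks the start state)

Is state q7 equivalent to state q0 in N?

Yes

Initial partition by acceptance: {q0,q2,q5,q7} | {q1,q3,q4,q6,q8,q9,q10}.
Refine {q1,q3,q4,q6,q8,q9,q10} on symbol 0: members go to different blocks, giving {q1,q3,q6,q8,q9,q10} and {q4}.
On input 1, block {q1,q3,q6,q8,q9,q10} splits into {q3,q6,q8,q9,q10} and {q1}.
On input 2, block {q3,q6,q8,q9,q10} splits into {q3,q6,q9,q10} and {q8}.
Stable partition: {q0,q2,q5,q7} | {q3,q6,q9,q10} | {q4} | {q1} | {q8} — 5 equivalence classes.
q7 and q0 lie in the same block of the stable partition, so they are equivalent — no string distinguishes them.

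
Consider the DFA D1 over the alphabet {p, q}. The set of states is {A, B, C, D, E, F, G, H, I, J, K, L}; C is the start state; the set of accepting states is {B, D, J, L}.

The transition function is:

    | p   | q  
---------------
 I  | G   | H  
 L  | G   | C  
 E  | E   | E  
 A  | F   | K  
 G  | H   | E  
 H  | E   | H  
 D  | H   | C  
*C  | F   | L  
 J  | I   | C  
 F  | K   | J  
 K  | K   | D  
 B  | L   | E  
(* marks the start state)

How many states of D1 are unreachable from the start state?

2

BFS from C reaches {C, D, E, F, G, H, I, J, K, L}; the 2 state(s) A, B are never visited.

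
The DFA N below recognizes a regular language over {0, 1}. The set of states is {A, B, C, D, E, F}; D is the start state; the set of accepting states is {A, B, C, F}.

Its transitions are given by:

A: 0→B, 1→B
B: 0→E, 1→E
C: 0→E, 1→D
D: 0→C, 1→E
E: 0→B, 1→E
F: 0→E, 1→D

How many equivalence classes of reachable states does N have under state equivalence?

States {A,F} cannot be reached from the start state, so discard them.
Start with accepting vs non-accepting: {B,C} | {D,E}.
No further refinement is possible. Final partition (2 blocks): {B,C} | {D,E}.

2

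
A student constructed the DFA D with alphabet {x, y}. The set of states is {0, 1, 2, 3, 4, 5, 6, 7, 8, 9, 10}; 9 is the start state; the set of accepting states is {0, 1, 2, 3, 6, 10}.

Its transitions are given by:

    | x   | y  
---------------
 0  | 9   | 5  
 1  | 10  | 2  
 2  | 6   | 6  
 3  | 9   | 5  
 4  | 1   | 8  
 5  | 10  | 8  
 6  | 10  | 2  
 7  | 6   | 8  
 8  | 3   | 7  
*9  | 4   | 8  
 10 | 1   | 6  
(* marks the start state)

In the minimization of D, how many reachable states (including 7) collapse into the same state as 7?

States {0} cannot be reached from the start state, so discard them.
Initial partition by acceptance: {1,2,3,6,10} | {4,5,7,8,9}.
Split {1,2,3,6,10} by δ(·,x) → {1,2,6,10} and {3}.
Split {4,5,7,8,9} by δ(·,x) → {4,5,7} and {8} and {9}.
No further refinement is possible. Final partition (5 blocks): {1,2,6,10} | {4,5,7} | {3} | {8} | {9}.
The equivalence class containing 7 is {4,5,7}, of size 3.

3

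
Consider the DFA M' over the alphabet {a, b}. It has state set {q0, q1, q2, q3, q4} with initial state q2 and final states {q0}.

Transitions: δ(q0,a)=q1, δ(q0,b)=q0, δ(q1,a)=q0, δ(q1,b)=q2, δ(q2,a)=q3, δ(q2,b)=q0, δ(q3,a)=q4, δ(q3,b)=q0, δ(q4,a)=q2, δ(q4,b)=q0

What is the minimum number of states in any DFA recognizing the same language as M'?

3

P0 = {q0} | {q1,q2,q3,q4}.
On input a, block {q1,q2,q3,q4} splits into {q2,q3,q4} and {q1}.
Stable partition: {q0} | {q2,q3,q4} | {q1} — 3 equivalence classes.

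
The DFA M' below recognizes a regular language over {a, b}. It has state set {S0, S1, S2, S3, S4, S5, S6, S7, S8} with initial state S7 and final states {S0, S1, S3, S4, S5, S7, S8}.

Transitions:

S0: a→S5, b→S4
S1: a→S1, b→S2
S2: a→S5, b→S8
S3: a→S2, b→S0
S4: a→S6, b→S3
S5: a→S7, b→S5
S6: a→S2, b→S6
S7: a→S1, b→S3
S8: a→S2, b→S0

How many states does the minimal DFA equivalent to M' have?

All states are reachable from the start state.
Initial partition by acceptance: {S0,S1,S3,S4,S5,S7,S8} | {S2,S6}.
Split {S0,S1,S3,S4,S5,S7,S8} by δ(·,a) → {S0,S1,S5,S7} and {S3,S4,S8}.
On input b, block {S0,S1,S5,S7} splits into {S0,S7} and {S1} and {S5}.
Split {S0,S7} by δ(·,a) → {S0} and {S7}.
Refine {S2,S6} on symbol a: members go to different blocks, giving {S2} and {S6}.
Split {S3,S4,S8} by δ(·,a) → {S3,S8} and {S4}.
The partition is now stable with 8 blocks: {S0} | {S2} | {S3,S8} | {S1} | {S5} | {S7} | {S6} | {S4}.

8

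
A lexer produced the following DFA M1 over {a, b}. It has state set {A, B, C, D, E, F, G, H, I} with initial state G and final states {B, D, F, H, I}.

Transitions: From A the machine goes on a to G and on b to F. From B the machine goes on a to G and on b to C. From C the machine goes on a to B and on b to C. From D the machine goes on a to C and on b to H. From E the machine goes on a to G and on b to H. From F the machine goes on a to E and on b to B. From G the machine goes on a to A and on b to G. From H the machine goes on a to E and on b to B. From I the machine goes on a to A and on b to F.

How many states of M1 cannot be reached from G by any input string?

2

No path from G leads to D, I; the other 7 states are all reachable.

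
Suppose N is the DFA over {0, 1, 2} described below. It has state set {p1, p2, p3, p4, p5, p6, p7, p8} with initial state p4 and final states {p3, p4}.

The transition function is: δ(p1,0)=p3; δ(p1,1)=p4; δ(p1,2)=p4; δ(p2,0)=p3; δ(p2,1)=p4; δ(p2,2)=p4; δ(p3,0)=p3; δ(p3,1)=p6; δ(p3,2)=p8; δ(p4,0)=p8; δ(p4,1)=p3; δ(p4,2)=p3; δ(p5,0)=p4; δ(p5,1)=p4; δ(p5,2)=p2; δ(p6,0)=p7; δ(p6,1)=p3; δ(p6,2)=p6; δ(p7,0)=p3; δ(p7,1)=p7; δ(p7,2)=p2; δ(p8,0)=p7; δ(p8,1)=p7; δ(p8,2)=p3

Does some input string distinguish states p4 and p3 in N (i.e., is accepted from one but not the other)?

Yes

Reachable states from the start: {p2,p3,p4,p6,p7,p8}. Unreachable: {p1,p5} — drop them.
P0 = {p3,p4} | {p2,p6,p7,p8}.
Refine {p3,p4} on symbol 0: members go to different blocks, giving {p3} and {p4}.
On input 0, block {p2,p6,p7,p8} splits into {p2,p7} and {p6,p8}.
Refine {p2,p7} on symbol 1: members go to different blocks, giving {p2} and {p7}.
Split {p6,p8} by δ(·,1) → {p6} and {p8}.
The partition is now stable with 6 blocks: {p3} | {p2} | {p4} | {p6} | {p7} | {p8}.
p4 and p3 end up in different blocks, so they are distinguishable. For instance, the string '0' is accepted from only p3.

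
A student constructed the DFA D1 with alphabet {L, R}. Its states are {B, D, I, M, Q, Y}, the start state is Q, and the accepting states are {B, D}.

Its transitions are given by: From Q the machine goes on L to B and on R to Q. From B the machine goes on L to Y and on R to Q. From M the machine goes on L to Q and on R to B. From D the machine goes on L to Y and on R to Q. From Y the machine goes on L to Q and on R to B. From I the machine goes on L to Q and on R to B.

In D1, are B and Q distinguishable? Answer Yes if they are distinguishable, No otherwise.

Reachable states from the start: {B,Q,Y}. Unreachable: {D,I,M} — drop them.
Initial partition by acceptance: {B} | {Q,Y}.
Refine {Q,Y} on symbol L: members go to different blocks, giving {Q} and {Y}.
Stable partition: {B} | {Q} | {Y} — 3 equivalence classes.
B and Q end up in different blocks, so they are distinguishable. For instance, the string 'ε' is accepted from only B.

Yes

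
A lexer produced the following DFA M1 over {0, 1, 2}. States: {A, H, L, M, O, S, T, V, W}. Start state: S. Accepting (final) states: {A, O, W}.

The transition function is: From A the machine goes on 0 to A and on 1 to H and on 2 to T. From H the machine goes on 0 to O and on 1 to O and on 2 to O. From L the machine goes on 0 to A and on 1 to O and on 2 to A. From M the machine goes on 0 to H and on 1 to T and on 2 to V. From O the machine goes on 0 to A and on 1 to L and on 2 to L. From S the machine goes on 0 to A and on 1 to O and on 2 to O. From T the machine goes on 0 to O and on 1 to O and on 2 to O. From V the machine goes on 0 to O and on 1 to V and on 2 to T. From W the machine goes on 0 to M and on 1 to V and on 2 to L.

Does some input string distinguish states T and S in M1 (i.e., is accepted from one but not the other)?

States {M,V,W} cannot be reached from the start state, so discard them.
P0 = {A,O} | {H,L,S,T}.
No further refinement is possible. Final partition (2 blocks): {A,O} | {H,L,S,T}.
T and S lie in the same block of the stable partition, so they are equivalent — no string distinguishes them.

No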